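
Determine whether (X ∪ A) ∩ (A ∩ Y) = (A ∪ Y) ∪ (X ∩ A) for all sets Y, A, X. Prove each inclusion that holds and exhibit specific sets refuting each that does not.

(⊆) Let x ∈ (X ∪ A) ∩ (A ∩ Y). Then either x ∈ Y ∩ A and x ∉ X; or x ∈ Y ∩ A ∩ X. In each case x ∈ (A ∪ Y) ∪ (X ∩ A), so (X ∪ A) ∩ (A ∩ Y) ⊆ (A ∪ Y) ∪ (X ∩ A).

(⊇) This inclusion fails. Take Y = {1}, A = ∅, X = ∅; then 1 ∈ (A ∪ Y) ∪ (X ∩ A) but 1 ∉ (X ∪ A) ∩ (A ∩ Y).

Only the forward inclusion holds.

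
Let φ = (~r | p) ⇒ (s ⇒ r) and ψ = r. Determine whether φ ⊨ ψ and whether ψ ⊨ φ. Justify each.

(→) This fails. Under r = F, s = F, p = F, the left side is true but the right side is false.

(←) Assume the antecedent. If r is true, (~r | p) ⇒ (s ⇒ r) reduces to true regardless of the other variables. If r is false, the antecedent cannot hold. Either way (~r | p) ⇒ (s ⇒ r) holds.

The forward direction fails; the converse holds.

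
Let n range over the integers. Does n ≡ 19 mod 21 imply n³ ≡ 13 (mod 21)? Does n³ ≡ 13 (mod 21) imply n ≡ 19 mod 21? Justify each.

(→) Suppose n ≡ 19 mod 21. Write n = 21j + 19. Then (21j + 19)³ = 9261j³ + 25137j² + 22743j + 6859 = 21(441j³ + 1197j² + 1083j + 326) + 13, so n³ ≡ 13 (mod 21).

(←) This fails: take n = 10. Then 10³ = 1000 ≡ 13 (mod 21), yet 10 ≡ 10 (mod 21), not 19.

Not equivalent: only (⇒) holds.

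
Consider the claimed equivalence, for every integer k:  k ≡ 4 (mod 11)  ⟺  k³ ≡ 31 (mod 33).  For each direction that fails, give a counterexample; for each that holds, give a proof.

(←) The residues r modulo 33 with r³ ≡ 31 (mod 33) are exactly {4}, and each is ≡ 4 (mod 11).

(→) This fails: take k = 15. Then 15 ≡ 4 (mod 11), but 15³ = 3375 ≡ 9 (mod 33), not 31.

The forward direction fails; the converse holds.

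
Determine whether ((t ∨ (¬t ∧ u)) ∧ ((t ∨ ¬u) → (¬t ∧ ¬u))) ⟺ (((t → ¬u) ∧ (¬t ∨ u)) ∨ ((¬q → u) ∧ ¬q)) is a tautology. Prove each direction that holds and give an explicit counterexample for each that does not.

(←) This fails. Under q = F, t = F, u = F, the left side is false but the right side is true.

(→) Assume the antecedent. If q is true, the antecedent forces (q = T, t = F, u = T), and the consequent holds there. If q is false, the antecedent forces (q = F, t = F, u = T), and the consequent holds there. Either way the consequent holds.

(⇒) holds; (⇐) fails.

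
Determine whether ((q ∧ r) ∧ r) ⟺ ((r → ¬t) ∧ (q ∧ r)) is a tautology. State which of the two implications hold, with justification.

The forward direction fails; the converse holds.

[⇒] This fails. Under t = T, q = T, r = T, the left side is true but the right side is false.

[⇐] Assume the antecedent. If t is true, the antecedent cannot hold. If t is false, the antecedent forces (t = F, q = T, r = T), and (q ∧ r) ∧ r holds there. Either way (q ∧ r) ∧ r holds.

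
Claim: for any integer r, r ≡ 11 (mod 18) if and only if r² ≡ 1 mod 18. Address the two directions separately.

[⇒] This fails: take r = 11. Then 11 ≡ 11 (mod 18), but 11² = 121 ≡ 13 (mod 18), not 1.

[⇐] This fails: take r = 1. Then 1² = 1 ≡ 1 (mod 18), yet 1 ≡ 1 (mod 18), not 11.

Neither direction holds.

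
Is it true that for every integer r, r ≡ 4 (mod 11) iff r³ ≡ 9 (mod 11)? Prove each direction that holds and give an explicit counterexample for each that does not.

(⟹) Suppose r ≡ 4 (mod 11). Write r = 11j + 4. Then (11j + 4)³ = 1331j³ + 1452j² + 528j + 64 = 11(121j³ + 132j² + 48j + 5) + 9, so r³ ≡ 9 (mod 11).

(⟸) For the converse, argue contrapositively. If r ≢ 4 (mod 11), then r is congruent to one of 0, 1, 2, 3, 5, 6, 7, 8, 9, 10 modulo 11, and these give r³ ≡ 0, 1, 8, 5, 4, 7, 2, 6, 3, 10 respectively — never 9.

Both directions hold; the statement is true.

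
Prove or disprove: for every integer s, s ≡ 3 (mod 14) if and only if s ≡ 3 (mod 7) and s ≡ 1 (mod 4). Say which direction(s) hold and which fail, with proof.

Converse. If s ≡ 3 (mod 7) and s ≡ 1 (mod 4), then by the Chinese remainder theorem s ≡ 17 (mod 28). Since 17 ≡ 3 (mod 14) and 14 ∣ 28, we get s ≡ 3 (mod 14).

Forward direction. This fails: s = 3 gives 3 ≡ 3 (mod 14) but 3 ≡ 3 (mod 4), so the conjunction on the right does not hold.

(⇒) fails; (⇐) holds.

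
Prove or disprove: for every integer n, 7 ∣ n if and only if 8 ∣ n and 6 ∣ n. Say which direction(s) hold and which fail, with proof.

Neither implication holds.

[⇒] This fails: take n = 7. Certainly 7 ∣ 7, but 8 ∤ 7.

[⇐] This fails: take n = 24. Both 8 ∣ 24 and 6 ∣ 24, yet 24 is not a multiple of 7 (since 24 = 3·7 + 3), so 7 ∤ 24.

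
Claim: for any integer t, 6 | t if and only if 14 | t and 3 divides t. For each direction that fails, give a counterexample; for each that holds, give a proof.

The forward direction fails; the converse holds.

(⇒) This fails: take t = 6. Certainly 6 ∣ 6, but 14 ∤ 6.

(⇐) Suppose 14 ∣ t and 3 ∣ t. Any common multiple of 14 and 3 is a multiple of their lcm; here gcd(14, 3) = 1, so lcm(14, 3) = 14·3 = 42, so 42 ∣ t. Since 6 ∣ 42, it follows that 6 ∣ t.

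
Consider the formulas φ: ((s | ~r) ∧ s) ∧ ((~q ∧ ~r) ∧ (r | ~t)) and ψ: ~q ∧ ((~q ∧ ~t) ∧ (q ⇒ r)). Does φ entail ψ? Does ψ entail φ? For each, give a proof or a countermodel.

[⇒] Assume the antecedent. If s is true, the antecedent forces (s = T, q = F, t = F, r = F), and ~q ∧ ((~q ∧ ~t) ∧ (q ⇒ r)) holds there. If s is false, the antecedent cannot hold. Either way ~q ∧ ((~q ∧ ~t) ∧ (q ⇒ r)) holds.

[⇐] This fails. Under s = F, q = F, t = F, r = F, the left side is false but the right side is true.

The forward direction holds; the converse fails.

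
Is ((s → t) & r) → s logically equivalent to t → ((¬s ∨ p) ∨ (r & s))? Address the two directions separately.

Neither implication holds.

Forward direction. This fails. Under r = F, t = T, s = T, p = F, the left side is true but the right side is false.

Converse. This fails. Under r = T, t = F, s = F, p = F, the left side is false but the right side is true.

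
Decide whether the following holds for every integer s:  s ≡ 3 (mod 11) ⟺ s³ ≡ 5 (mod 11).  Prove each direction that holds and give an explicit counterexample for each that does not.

Both directions hold; the statement is true.

Forward direction. Suppose s ≡ 3 (mod 11). Write s = 11j + 3. Then (11j + 3)³ = 1331j³ + 1089j² + 297j + 27 = 11(121j³ + 99j² + 27j + 2) + 5, so s³ ≡ 5 (mod 11).

Converse. Suppose s³ ≡ 5 (mod 11). The only residue r in {0, …, 10} with r³ ≡ 5 (mod 11) is r = 3, so s ≡ 3 (mod 11).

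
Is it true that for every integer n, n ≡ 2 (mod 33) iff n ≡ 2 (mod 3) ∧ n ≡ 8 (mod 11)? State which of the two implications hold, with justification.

Neither implication holds.

(⟹) This fails: n = 2 gives 2 ≡ 2 (mod 33) but 2 ≡ 2 (mod 11), so the conjunction on the right does not hold.

(⟸) This fails: n = 8 satisfies both congruences on the right (8 ≡ 2 mod 3 and 8 ≡ 8 mod 11) yet 8 ≡ 8 (mod 33), not 2.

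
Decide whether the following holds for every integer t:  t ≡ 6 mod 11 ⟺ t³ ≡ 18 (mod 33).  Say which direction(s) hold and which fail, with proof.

Not equivalent: only (⇐) holds.

(→) This fails: take t = 17. Then 17 ≡ 6 (mod 11), but 17³ = 4913 ≡ 29 (mod 33), not 18.

(←) Conversely, the residues r modulo 33 with r³ ≡ 18 (mod 33) are exactly {6}, and each is ≡ 6 (mod 11).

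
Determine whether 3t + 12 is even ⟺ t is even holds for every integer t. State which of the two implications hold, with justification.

(⇐) Suppose t is even; write t = 2j. Then 3t + 12 = 3·(2j) + 12 = 2·3j + 12, which is even.

(⇒) Suppose 3t + 12 is even. Since 3 is odd, 3t and t have the same parity, so 3t + 12 ≡ t + 12 (mod 2). As 12 is even, 3t + 12 is even exactly when t is even. Thus t is even.

Both directions hold; the statement is true.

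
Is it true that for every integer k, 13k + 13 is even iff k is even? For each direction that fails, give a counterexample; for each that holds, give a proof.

(⇒) fails and (⇐) fails.

(⇒) This fails: k = 7 gives 13k + 13 = 104, which is even, but 7 is odd, not even.

(⇐) This also fails: k = 0 is even, but 13k + 13 = 13 is odd, not even.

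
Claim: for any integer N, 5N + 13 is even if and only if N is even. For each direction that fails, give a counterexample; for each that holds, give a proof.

Neither direction holds.

(⟹) This fails: N = 5 gives 5N + 13 = 38, which is even, but 5 is odd, not even.

(⟸) This also fails: N = 2 is even, but 5N + 13 = 23 is odd, not even.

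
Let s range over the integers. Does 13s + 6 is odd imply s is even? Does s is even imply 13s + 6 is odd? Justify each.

(⟹) This fails: s = 1 gives 13s + 6 = 19, which is odd, but 1 is odd, not even.

(⟸) This also fails: s = 4 is even, but 13s + 6 = 58 is even, not odd.

(⇒) fails and (⇐) fails.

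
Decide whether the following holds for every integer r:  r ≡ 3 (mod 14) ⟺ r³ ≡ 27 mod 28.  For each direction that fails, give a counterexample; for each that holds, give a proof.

[⇒] This fails: take r = 17. Then 17 ≡ 3 (mod 14), but 17³ = 4913 ≡ 13 (mod 28), not 27.

[⇐] This fails: take r = 19. Then 19³ = 6859 ≡ 27 (mod 28), yet 19 ≡ 5 (mod 14), not 3.

Neither direction holds.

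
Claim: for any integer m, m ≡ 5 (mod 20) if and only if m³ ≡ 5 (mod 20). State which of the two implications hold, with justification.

The biconditional holds.

(⇒) Suppose m ≡ 5 (mod 20). Write m = 20j + 5. Then (20j + 5)³ = 8000j³ + 6000j² + 1500j + 125 = 20(400j³ + 300j² + 75j + 6) + 5, so m³ ≡ 5 (mod 20).

(⇐) Conversely, suppose m³ ≡ 5 (mod 20). The only residue r in {0, …, 19} with r³ ≡ 5 (mod 20) is r = 5, so m ≡ 5 (mod 20).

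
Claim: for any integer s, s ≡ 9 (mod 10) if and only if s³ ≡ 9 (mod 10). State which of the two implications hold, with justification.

Converse. Suppose s³ ≡ 9 (mod 10). The only residue r in {0, …, 9} with r³ ≡ 9 (mod 10) is r = 9, so s ≡ 9 (mod 10).

Forward direction. Suppose s ≡ 9 (mod 10). Write s = 10j + 9. Then (10j + 9)³ = 1000j³ + 2700j² + 2430j + 729 = 10(100j³ + 270j² + 243j + 72) + 9, so s³ ≡ 9 (mod 10).

Both implications hold.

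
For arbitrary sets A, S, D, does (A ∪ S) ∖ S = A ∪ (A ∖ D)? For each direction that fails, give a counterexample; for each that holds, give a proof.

The sets are not equal: only the forward inclusion holds.

Reverse inclusion. This inclusion fails. Take A = {1}, S = {1}, D = ∅; then 1 ∈ A ∪ (A ∖ D) but 1 ∉ (A ∪ S) ∖ S.

Forward inclusion. Let x ∈ (A ∪ S) ∖ S. Then either x ∈ A and x ∉ S, D; or x ∈ A ∩ D and x ∉ S. In each case x ∈ A ∪ (A ∖ D), so (A ∪ S) ∖ S ⊆ A ∪ (A ∖ D).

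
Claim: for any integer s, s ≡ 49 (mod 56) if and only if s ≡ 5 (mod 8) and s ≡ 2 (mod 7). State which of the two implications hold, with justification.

(⟹) This fails: s = 49 gives 49 ≡ 49 (mod 56) but 49 ≡ 1 (mod 8), so the conjunction on the right does not hold.

(⟸) This fails: s = 37 satisfies both congruences on the right (37 ≡ 5 mod 8 and 37 ≡ 2 mod 7) yet 37 ≡ 37 (mod 56), not 49.

Neither implication holds.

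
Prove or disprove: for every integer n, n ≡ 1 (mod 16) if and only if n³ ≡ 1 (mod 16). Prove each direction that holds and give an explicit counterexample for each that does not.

(⟸) Suppose n³ ≡ 1 (mod 16). The only residue r in {0, …, 15} with r³ ≡ 1 (mod 16) is r = 1, so n ≡ 1 (mod 16).

(⟹) Suppose n ≡ 1 (mod 16). Write n = 16j + 1. Then (16j + 1)³ = 4096j³ + 768j² + 48j + 1 = 16(256j³ + 48j² + 3j) + 1, so n³ ≡ 1 (mod 16).

The biconditional holds.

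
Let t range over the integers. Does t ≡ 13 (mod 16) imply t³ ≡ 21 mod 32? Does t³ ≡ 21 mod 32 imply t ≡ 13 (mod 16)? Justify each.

(→) This fails: take t = 29. Then 29 ≡ 13 (mod 16), but 29³ = 24389 ≡ 5 (mod 32), not 21.

(←) Conversely, the residues r modulo 32 with r³ ≡ 21 (mod 32) are exactly {13}, and each is ≡ 13 (mod 16).

Not equivalent: only (⇐) holds.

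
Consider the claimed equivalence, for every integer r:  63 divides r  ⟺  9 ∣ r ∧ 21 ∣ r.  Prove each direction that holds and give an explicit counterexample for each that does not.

Equivalent; both directions hold.

(→) If 63 ∣ r, write r = 63q. Since 63 = 7·9, r = 9·(7q), so 9 ∣ r; and since 63 = 3·21, r = 21·(3q), so 21 ∣ r.

(←) Suppose 9 ∣ r and 21 ∣ r. Any common multiple of 9 and 21 is a multiple of their lcm; here lcm(9, 21) = 9·21/gcd(9, 21) = 189/3 = 63, so 63 ∣ r.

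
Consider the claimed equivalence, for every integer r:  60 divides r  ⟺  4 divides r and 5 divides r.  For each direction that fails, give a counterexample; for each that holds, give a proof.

Only the forward implication holds.

(←) This fails: take r = 20. Both 4 ∣ 20 and 5 ∣ 20, yet 20 is not a multiple of 60 (since 20 = 0·60 + 20), so 60 ∤ 20.

(→) If 60 ∣ r, write r = 60q. Since 60 = 15·4, r = 4·(15q), so 4 ∣ r; and since 60 = 12·5, r = 5·(12q), so 5 ∣ r.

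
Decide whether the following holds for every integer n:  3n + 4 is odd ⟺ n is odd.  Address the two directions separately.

(⟹) Suppose 3n + 4 is odd. Since 3 is odd, 3n and n have the same parity, so 3n + 4 ≡ n + 4 (mod 2). As 4 is even, 3n + 4 is odd exactly when n is odd. Thus n is odd.

(⟸) Conversely, suppose n is odd; write n = 2j + 1. Then 3n + 4 = 3·(2j + 1) + 4 = 2·3j + 7, which is odd.

Equivalent; both directions hold.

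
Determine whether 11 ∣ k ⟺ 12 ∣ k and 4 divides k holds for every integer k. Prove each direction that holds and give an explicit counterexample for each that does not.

(⟹) This fails: take k = 11. Certainly 11 ∣ 11, but 12 ∤ 11.

(⟸) This fails: take k = 12. Both 12 ∣ 12 and 4 ∣ 12, yet 12 is not a multiple of 11 (since 12 = 1·11 + 1), so 11 ∤ 12.

Neither implication holds.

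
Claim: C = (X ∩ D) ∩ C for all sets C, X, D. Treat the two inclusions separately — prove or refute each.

Reverse inclusion. Let x ∈ (X ∩ D) ∩ C. Then x ∈ C ∩ X ∩ D, from which x ∈ C.

Forward inclusion. This inclusion fails. Take C = {1}, X = ∅, D = ∅; then 1 ∈ C but 1 ∉ (X ∩ D) ∩ C.

(⊆) fails; (⊇) holds.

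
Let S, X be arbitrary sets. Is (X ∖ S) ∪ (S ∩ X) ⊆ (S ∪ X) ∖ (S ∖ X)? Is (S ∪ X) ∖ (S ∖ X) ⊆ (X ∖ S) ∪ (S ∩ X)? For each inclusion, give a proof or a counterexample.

Both inclusions hold.

(⊆) Let x ∈ (X ∖ S) ∪ (S ∩ X). Then either x ∈ X and x ∉ S; or x ∈ S ∩ X. In each case x ∈ (S ∪ X) ∖ (S ∖ X), so (X ∖ S) ∪ (S ∩ X) ⊆ (S ∪ X) ∖ (S ∖ X).

(⊇) Let x ∈ (S ∪ X) ∖ (S ∖ X). Then either x ∈ X and x ∉ S; or x ∈ S ∩ X. In each case x ∈ (X ∖ S) ∪ (S ∩ X), so (S ∪ X) ∖ (S ∖ X) ⊆ (X ∖ S) ∪ (S ∩ X).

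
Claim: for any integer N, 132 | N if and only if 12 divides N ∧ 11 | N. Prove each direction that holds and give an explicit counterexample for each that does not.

(→) If 132 ∣ N, write N = 132q. Since 132 = 11·12, N = 12·(11q), so 12 ∣ N; and since 132 = 12·11, N = 11·(12q), so 11 ∣ N.

(←) Suppose 12 ∣ N and 11 ∣ N. Any common multiple of 12 and 11 is a multiple of their lcm; here gcd(12, 11) = 1, so lcm(12, 11) = 12·11 = 132, so 132 ∣ N.

Equivalent; both directions hold.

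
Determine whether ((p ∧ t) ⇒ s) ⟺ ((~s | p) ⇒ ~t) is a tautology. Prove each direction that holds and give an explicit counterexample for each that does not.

[⇒] This fails. Under p = F, t = T, s = F, the left side is true but the right side is false.

[⇐] Assume the antecedent. If p is true, the antecedent forces (p = T, t = F, s = F) or (p = T, t = F, s = T), and (p ∧ t) ⇒ s holds there. If p is false, (p ∧ t) ⇒ s reduces to true regardless of the other variables. Either way (p ∧ t) ⇒ s holds.

The forward direction fails; the converse holds.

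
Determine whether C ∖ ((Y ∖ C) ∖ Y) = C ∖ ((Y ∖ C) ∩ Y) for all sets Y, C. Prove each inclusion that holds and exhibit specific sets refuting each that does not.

The two sets are equal.

(⊇) Let x ∈ C ∖ ((Y ∖ C) ∩ Y). Then either x ∈ C and x ∉ Y; or x ∈ Y ∩ C. In each case x ∈ C ∖ ((Y ∖ C) ∖ Y), so C ∖ ((Y ∖ C) ∩ Y) ⊆ C ∖ ((Y ∖ C) ∖ Y).

(⊆) Let x ∈ C ∖ ((Y ∖ C) ∖ Y). Then either x ∈ C and x ∉ Y; or x ∈ Y ∩ C. In each case x ∈ C ∖ ((Y ∖ C) ∩ Y), so C ∖ ((Y ∖ C) ∖ Y) ⊆ C ∖ ((Y ∖ C) ∩ Y).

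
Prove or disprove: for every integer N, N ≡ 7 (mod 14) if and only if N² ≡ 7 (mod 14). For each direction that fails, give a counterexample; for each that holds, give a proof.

Both directions hold.

(⇒) Suppose N ≡ 7 (mod 14). Write N = 14j + 7. Then (14j + 7)² = 196j² + 196j + 49 = 14(14j² + 14j + 3) + 7, so N² ≡ 7 (mod 14).

(⇐) Conversely, suppose N² ≡ 7 (mod 14). The only residue r in {0, …, 13} with r² ≡ 7 (mod 14) is r = 7, so N ≡ 7 (mod 14).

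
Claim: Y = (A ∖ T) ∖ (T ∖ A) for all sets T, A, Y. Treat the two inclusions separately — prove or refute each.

Forward inclusion. This inclusion fails. Take T = ∅, A = ∅, Y = {1}; then 1 ∈ Y but 1 ∉ (A ∖ T) ∖ (T ∖ A).

Reverse inclusion. This inclusion fails. Take T = ∅, A = {1}, Y = ∅; then 1 ∈ (A ∖ T) ∖ (T ∖ A) but 1 ∉ Y.

Neither inclusion holds.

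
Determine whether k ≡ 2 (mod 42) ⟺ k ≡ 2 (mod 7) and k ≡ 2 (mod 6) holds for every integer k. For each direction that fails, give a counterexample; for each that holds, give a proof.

Equivalent; both directions hold.

(⟹) Suppose k ≡ 2 (mod 42); write k = 42j + 2. Since 7 ∣ 42, reducing mod 7 gives k ≡ 2 (mod 7); since 6 ∣ 42, reducing mod 6 gives k ≡ 2 (mod 6).

(⟸) Conversely, if k ≡ 2 (mod 7) and k ≡ 2 (mod 6), then by the Chinese remainder theorem k ≡ 2 (mod 42). This is exactly k ≡ 2 (mod 42).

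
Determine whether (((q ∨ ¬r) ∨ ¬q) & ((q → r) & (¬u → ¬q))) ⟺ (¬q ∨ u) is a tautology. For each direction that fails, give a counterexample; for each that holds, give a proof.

(⇒) holds; (⇐) fails.

Forward direction. Assume the antecedent. If u is true, ¬q ∨ u reduces to true regardless of the other variables. If u is false, the antecedent forces (u = F, q = F, r = F) or (u = F, q = F, r = T), and ¬q ∨ u holds there. Either way ¬q ∨ u holds.

Converse. This fails. Under u = T, q = T, r = F, the left side is false but the right side is true.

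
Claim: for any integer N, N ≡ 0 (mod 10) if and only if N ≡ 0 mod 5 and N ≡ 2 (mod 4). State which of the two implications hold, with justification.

Converse. If N ≡ 0 (mod 5) and N ≡ 2 (mod 4), then by the Chinese remainder theorem N ≡ 10 (mod 20). Since 10 ≡ 0 (mod 10) and 10 ∣ 20, we get N ≡ 0 (mod 10).

Forward direction. This fails: N = 0 gives 0 ≡ 0 (mod 10) but 0 ≡ 0 (mod 4), so the conjunction on the right does not hold.

Only the converse holds.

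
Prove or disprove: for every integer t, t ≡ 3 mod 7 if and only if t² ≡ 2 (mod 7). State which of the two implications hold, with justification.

(→) Suppose t ≡ 3 mod 7. Write t = 7j + 3. Then (7j + 3)² = 49j² + 42j + 9 = 7(7j² + 6j + 1) + 2, so t² ≡ 2 (mod 7).

(←) This fails: take t = 4. Then 4² = 16 ≡ 2 (mod 7), yet 4 ≡ 4 (mod 7), not 3.

Not equivalent: only (⇒) holds.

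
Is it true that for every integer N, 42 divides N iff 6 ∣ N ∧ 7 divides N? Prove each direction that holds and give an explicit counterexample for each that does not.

(→) If 42 ∣ N, write N = 42q. Since 42 = 7·6, N = 6·(7q), so 6 ∣ N; and since 42 = 6·7, N = 7·(6q), so 7 ∣ N.

(←) Suppose 6 ∣ N and 7 ∣ N. Any common multiple of 6 and 7 is a multiple of their lcm; here gcd(6, 7) = 1, so lcm(6, 7) = 6·7 = 42, so 42 ∣ N.

Both implications hold.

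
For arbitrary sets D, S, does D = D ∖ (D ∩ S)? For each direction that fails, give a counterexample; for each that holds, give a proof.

Only the reverse inclusion holds.

(⟹) This inclusion fails. Take D = {1}, S = {1}; then 1 ∈ D but 1 ∉ D ∖ (D ∩ S).

(⟸) Let x ∈ D ∖ (D ∩ S). Then x ∈ D and x ∉ S, from which x ∈ D.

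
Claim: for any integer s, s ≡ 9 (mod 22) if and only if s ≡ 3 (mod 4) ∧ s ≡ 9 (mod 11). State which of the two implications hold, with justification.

(⟹) This fails: s = 9 gives 9 ≡ 9 (mod 22) but 9 ≡ 1 (mod 4), so the conjunction on the right does not hold.

(⟸) Conversely, if s ≡ 3 (mod 4) and s ≡ 9 (mod 11), then by the Chinese remainder theorem s ≡ 31 (mod 44). Since 31 ≡ 9 (mod 22) and 22 ∣ 44, we get s ≡ 9 (mod 22).

Not equivalent: only (⇐) holds.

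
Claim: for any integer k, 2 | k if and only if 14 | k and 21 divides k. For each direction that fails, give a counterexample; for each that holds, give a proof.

(⇒) This fails: take k = 2. Certainly 2 ∣ 2, but 14 ∤ 2.

(⇐) Suppose 14 ∣ k and 21 ∣ k. Any common multiple of 14 and 21 is a multiple of their lcm; here lcm(14, 21) = 14·21/gcd(14, 21) = 294/7 = 42, so 42 ∣ k. Since 2 ∣ 42, it follows that 2 ∣ k.

The forward direction fails; the converse holds.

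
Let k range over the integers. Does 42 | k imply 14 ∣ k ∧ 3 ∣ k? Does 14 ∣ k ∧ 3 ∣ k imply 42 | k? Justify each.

Both implications hold.

(⟹) If 42 ∣ k, write k = 42q. Since 42 = 3·14, k = 14·(3q), so 14 ∣ k; and since 42 = 14·3, k = 3·(14q), so 3 ∣ k.

(⟸) Suppose 14 ∣ k and 3 ∣ k. Any common multiple of 14 and 3 is a multiple of their lcm; here gcd(14, 3) = 1, so lcm(14, 3) = 14·3 = 42, so 42 ∣ k.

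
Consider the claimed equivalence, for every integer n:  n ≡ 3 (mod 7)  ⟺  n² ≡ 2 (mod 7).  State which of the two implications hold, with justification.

[⇒] Suppose n ≡ 3 (mod 7). Write n = 7j + 3. Then (7j + 3)² = 49j² + 42j + 9 = 7(7j² + 6j + 1) + 2, so n² ≡ 2 (mod 7).

[⇐] This fails: take n = 4. Then 4² = 16 ≡ 2 (mod 7), yet 4 ≡ 4 (mod 7), not 3.

(⇒) holds; (⇐) fails.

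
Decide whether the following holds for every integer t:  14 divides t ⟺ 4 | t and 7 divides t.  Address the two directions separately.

[⇒] This fails: take t = 14. Certainly 14 ∣ 14, but 4 ∤ 14.

[⇐] Suppose 4 ∣ t and 7 ∣ t. Any common multiple of 4 and 7 is a multiple of their lcm; here gcd(4, 7) = 1, so lcm(4, 7) = 4·7 = 28, so 28 ∣ t. Since 14 ∣ 28, it follows that 14 ∣ t.

Not equivalent: only (⇐) holds.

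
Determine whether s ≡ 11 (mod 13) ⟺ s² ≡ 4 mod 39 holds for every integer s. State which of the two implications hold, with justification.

Neither direction holds.

Forward direction. This fails: take s = 24. Then 24 ≡ 11 (mod 13), but 24² = 576 ≡ 30 (mod 39), not 4.

Converse. This fails: take s = 2. Then 2² = 4 ≡ 4 (mod 39), yet 2 ≡ 2 (mod 13), not 11.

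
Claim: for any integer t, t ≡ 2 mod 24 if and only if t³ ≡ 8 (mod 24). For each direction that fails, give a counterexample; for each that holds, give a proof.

(→) Suppose t ≡ 2 mod 24. Write t = 24j + 2. Then (24j + 2)³ = 13824j³ + 3456j² + 288j + 8 = 24(576j³ + 144j² + 12j) + 8, so t³ ≡ 8 (mod 24).

(←) This fails: take t = 8. Then 8³ = 512 ≡ 8 (mod 24), yet 8 ≡ 8 (mod 24), not 2.

Only the forward direction holds.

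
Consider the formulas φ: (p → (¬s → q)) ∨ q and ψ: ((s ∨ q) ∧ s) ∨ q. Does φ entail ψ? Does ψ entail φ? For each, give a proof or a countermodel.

The forward direction fails; the converse holds.

(⇒) This fails. Under p = F, q = F, s = F, the left side is true but the right side is false.

(⇐) Assume the antecedent. If q is true, (p → (¬s → q)) ∨ q reduces to true regardless of the other variables. If q is false, the antecedent forces (p = F, q = F, s = T) or (p = T, q = F, s = T), and (p → (¬s → q)) ∨ q holds there. Either way (p → (¬s → q)) ∨ q holds.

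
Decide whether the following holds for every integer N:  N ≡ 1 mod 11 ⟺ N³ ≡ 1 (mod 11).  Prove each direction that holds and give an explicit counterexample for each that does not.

Forward direction. Suppose N ≡ 1 mod 11. Write N = 11j + 1. Then (11j + 1)³ = 1331j³ + 363j² + 33j + 1 = 11(121j³ + 33j² + 3j) + 1, so N³ ≡ 1 (mod 11).

Converse. Suppose N³ ≡ 1 (mod 11). The only residue r in {0, …, 10} with r³ ≡ 1 (mod 11) is r = 1, so N ≡ 1 (mod 11).

The biconditional holds.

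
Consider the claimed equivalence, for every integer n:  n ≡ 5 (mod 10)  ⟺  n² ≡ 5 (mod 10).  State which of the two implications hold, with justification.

Both implications hold.

Forward direction. Suppose n ≡ 5 (mod 10). Write n = 10j + 5. Then (10j + 5)² = 100j² + 100j + 25 = 10(10j² + 10j + 2) + 5, so n² ≡ 5 (mod 10).

Converse. Suppose n² ≡ 5 (mod 10). The only residue r in {0, …, 9} with r² ≡ 5 (mod 10) is r = 5, so n ≡ 5 (mod 10).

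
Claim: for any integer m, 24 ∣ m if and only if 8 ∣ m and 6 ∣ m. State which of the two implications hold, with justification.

The biconditional holds.

(⇒) If 24 ∣ m, write m = 24q. Since 24 = 3·8, m = 8·(3q), so 8 ∣ m; and since 24 = 4·6, m = 6·(4q), so 6 ∣ m.

(⇐) Suppose 8 ∣ m and 6 ∣ m. Any common multiple of 8 and 6 is a multiple of their lcm; here lcm(8, 6) = 8·6/gcd(8, 6) = 48/2 = 24, so 24 ∣ m.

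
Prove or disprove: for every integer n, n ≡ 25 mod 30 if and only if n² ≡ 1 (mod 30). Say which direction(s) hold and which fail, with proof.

Neither implication holds.

(⇒) This fails: take n = 25. Then 25 ≡ 25 (mod 30), but 25² = 625 ≡ 25 (mod 30), not 1.

(⇐) This fails: take n = 1. Then 1² = 1 ≡ 1 (mod 30), yet 1 ≡ 1 (mod 30), not 25.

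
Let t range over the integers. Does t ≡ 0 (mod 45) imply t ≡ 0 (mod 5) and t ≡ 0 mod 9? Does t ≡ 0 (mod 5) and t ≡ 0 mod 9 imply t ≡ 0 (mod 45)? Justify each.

Both directions hold; the statement is true.

[⇒] Suppose t ≡ 0 (mod 45); write t = 45j + 0. Since 5 ∣ 45, reducing mod 5 gives t ≡ 0 (mod 5); since 9 ∣ 45, reducing mod 9 gives t ≡ 0 (mod 9).

[⇐] Conversely, if t ≡ 0 (mod 5) and t ≡ 0 (mod 9), then by the Chinese remainder theorem t ≡ 0 (mod 45). This is exactly t ≡ 0 (mod 45).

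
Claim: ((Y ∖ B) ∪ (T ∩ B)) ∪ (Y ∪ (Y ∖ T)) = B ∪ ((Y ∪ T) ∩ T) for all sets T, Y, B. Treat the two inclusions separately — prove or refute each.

Forward inclusion. This inclusion fails. Take T = ∅, Y = {1}, B = ∅; then 1 ∈ ((Y ∖ B) ∪ (T ∩ B)) ∪ (Y ∪ (Y ∖ T)) but 1 ∉ B ∪ ((Y ∪ T) ∩ T).

Reverse inclusion. This inclusion fails. Take T = {1}, Y = ∅, B = ∅; then 1 ∈ B ∪ ((Y ∪ T) ∩ T) but 1 ∉ ((Y ∖ B) ∪ (T ∩ B)) ∪ (Y ∪ (Y ∖ T)).

Neither inclusion holds.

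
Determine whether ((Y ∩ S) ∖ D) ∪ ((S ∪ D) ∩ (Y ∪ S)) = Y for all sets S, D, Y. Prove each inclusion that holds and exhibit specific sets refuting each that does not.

(⊆) fails and (⊇) fails.

(⟹) This inclusion fails. Take S = {1}, D = ∅, Y = ∅; then 1 ∈ ((Y ∩ S) ∖ D) ∪ ((S ∪ D) ∩ (Y ∪ S)) but 1 ∉ Y.

(⟸) This inclusion fails. Take S = ∅, D = ∅, Y = {1}; then 1 ∈ Y but 1 ∉ ((Y ∩ S) ∖ D) ∪ ((S ∪ D) ∩ (Y ∪ S)).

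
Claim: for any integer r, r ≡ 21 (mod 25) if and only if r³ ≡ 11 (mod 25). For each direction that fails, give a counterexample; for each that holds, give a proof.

Converse. Suppose r³ ≡ 11 (mod 25). The only residue r in {0, …, 24} with r³ ≡ 11 (mod 25) is r = 21, so r ≡ 21 (mod 25).

Forward direction. Suppose r ≡ 21 (mod 25). Write r = 25j + 21. Then (25j + 21)³ = 15625j³ + 39375j² + 33075j + 9261 = 25(625j³ + 1575j² + 1323j + 370) + 11, so r³ ≡ 11 (mod 25).

Equivalent; both directions hold.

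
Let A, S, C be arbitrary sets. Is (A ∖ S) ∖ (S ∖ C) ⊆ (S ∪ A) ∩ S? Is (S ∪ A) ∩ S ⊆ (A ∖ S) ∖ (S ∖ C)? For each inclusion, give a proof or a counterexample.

Forward inclusion. This inclusion fails. Take A = {1}, S = ∅, C = ∅; then 1 ∈ (A ∖ S) ∖ (S ∖ C) but 1 ∉ (S ∪ A) ∩ S.

Reverse inclusion. This inclusion fails. Take A = ∅, S = {1}, C = ∅; then 1 ∈ (S ∪ A) ∩ S but 1 ∉ (A ∖ S) ∖ (S ∖ C).

Both inclusions fail.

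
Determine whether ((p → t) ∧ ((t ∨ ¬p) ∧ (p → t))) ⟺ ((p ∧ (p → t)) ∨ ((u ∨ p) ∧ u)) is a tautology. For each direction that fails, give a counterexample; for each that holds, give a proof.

Both directions fail.

[⇒] This fails. Under t = F, u = F, p = F, the left side is true but the right side is false.

[⇐] This fails. Under t = F, u = T, p = T, the left side is false but the right side is true.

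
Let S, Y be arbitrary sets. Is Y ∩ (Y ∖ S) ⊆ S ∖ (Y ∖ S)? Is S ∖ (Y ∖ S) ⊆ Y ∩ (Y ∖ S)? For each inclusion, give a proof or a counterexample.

Neither inclusion holds.

Forward inclusion. This inclusion fails. Take S = ∅, Y = {1}; then 1 ∈ Y ∩ (Y ∖ S) but 1 ∉ S ∖ (Y ∖ S).

Reverse inclusion. This inclusion fails. Take S = {1}, Y = ∅; then 1 ∈ S ∖ (Y ∖ S) but 1 ∉ Y ∩ (Y ∖ S).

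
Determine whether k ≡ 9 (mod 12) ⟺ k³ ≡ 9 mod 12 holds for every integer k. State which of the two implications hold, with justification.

Both directions hold; the statement is true.

(→) Suppose k ≡ 9 (mod 12). Write k = 12j + 9. Then (12j + 9)³ = 1728j³ + 3888j² + 2916j + 729 = 12(144j³ + 324j² + 243j + 60) + 9, so k³ ≡ 9 (mod 12).

(←) For the converse, argue contrapositively. If k ≢ 9 (mod 12), then k is congruent to one of 0, 1, 2, 3, 4, 5, 6, 7, 8, 10, 11 modulo 12, and these give k³ ≡ 0, 1, 8, 3, 4, 5, 0, 7, 8, 4, 11 respectively — never 9.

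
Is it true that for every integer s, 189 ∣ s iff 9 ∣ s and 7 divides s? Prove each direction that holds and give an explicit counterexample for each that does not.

(⇐) This fails: take s = 63. Both 9 ∣ 63 and 7 ∣ 63, yet 63 is not a multiple of 189 (since 63 = 0·189 + 63), so 189 ∤ 63.

(⇒) If 189 ∣ s, write s = 189q. Since 189 = 21·9, s = 9·(21q), so 9 ∣ s; and since 189 = 27·7, s = 7·(27q), so 7 ∣ s.

The forward direction holds; the converse fails.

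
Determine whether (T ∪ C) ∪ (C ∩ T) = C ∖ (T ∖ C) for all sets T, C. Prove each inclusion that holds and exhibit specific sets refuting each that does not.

(⟹) This inclusion fails. Take T = {1}, C = ∅; then 1 ∈ (T ∪ C) ∪ (C ∩ T) but 1 ∉ C ∖ (T ∖ C).

(⟸) Let x ∈ C ∖ (T ∖ C). Then either x ∈ C and x ∉ T; or x ∈ T ∩ C. In each case x ∈ (T ∪ C) ∪ (C ∩ T), so C ∖ (T ∖ C) ⊆ (T ∪ C) ∪ (C ∩ T).

(⊆) fails; (⊇) holds.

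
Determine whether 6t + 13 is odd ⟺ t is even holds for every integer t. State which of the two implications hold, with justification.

Not equivalent: only (⇐) holds.

(⇒) This fails: take t = 1. Then 6t + 13 = 19, which is odd, yet t = 1 is odd, not even.

(⇐) Suppose t is even. Since 6 is even, 6t is even for every t, so 6t + 13 has the same parity as 13, which is odd. Hence 6t + 13 is odd.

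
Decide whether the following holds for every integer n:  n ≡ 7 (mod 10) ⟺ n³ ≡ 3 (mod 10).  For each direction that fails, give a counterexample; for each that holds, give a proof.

[⇒] Suppose n ≡ 7 (mod 10). Write n = 10j + 7. Then (10j + 7)³ = 1000j³ + 2100j² + 1470j + 343 = 10(100j³ + 210j² + 147j + 34) + 3, so n³ ≡ 3 (mod 10).

[⇐] Conversely, suppose n³ ≡ 3 (mod 10). The only residue r in {0, …, 9} with r³ ≡ 3 (mod 10) is r = 7, so n ≡ 7 (mod 10).

Equivalent; both directions hold.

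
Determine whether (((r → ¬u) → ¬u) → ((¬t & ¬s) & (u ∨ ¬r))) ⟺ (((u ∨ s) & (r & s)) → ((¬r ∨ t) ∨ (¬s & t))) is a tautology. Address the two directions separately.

(⟹) Assume the antecedent. If r is true, the antecedent forces (r = T, t = F, s = F, u = T), and the consequent holds there. If r is false, the consequent reduces to true regardless of the other variables. Either way the consequent holds.

(⟸) This fails. Under r = T, t = F, s = F, u = F, the left side is false but the right side is true.

Not equivalent: only (⇒) holds.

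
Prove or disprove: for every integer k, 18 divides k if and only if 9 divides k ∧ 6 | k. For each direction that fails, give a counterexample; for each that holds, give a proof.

(←) Suppose 9 ∣ k and 6 ∣ k. Any common multiple of 9 and 6 is a multiple of their lcm; here lcm(9, 6) = 9·6/gcd(9, 6) = 54/3 = 18, so 18 ∣ k.

(→) If 18 ∣ k, write k = 18q. Since 18 = 2·9, k = 9·(2q), so 9 ∣ k; and since 18 = 3·6, k = 6·(3q), so 6 ∣ k.

Both directions hold.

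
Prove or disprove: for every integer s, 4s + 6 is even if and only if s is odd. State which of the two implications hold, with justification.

(←) Suppose s is odd. Since 4 is even, 4s is even for every s, so 4s + 6 has the same parity as 6, which is even. Hence 4s + 6 is even.

(→) This fails: take s = 0. Then 4s + 6 = 6, which is even, yet s = 0 is even, not odd.

(⇒) fails; (⇐) holds.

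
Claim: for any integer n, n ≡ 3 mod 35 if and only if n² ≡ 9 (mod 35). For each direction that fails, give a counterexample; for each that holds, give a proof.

Forward direction. Suppose n ≡ 3 mod 35. Write n = 35j + 3. Then (35j + 3)² = 1225j² + 210j + 9 = 35(35j² + 6j) + 9, so n² ≡ 9 (mod 35).

Converse. This fails: take n = 17. Then 17² = 289 ≡ 9 (mod 35), yet 17 ≡ 17 (mod 35), not 3.

(⇒) holds; (⇐) fails.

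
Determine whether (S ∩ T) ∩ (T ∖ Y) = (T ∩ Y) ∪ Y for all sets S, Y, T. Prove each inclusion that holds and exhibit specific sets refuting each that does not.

(⊆) fails and (⊇) fails.

(⊆) This inclusion fails. Take S = {1}, Y = ∅, T = {1}; then 1 ∈ (S ∩ T) ∩ (T ∖ Y) but 1 ∉ (T ∩ Y) ∪ Y.

(⊇) This inclusion fails. Take S = ∅, Y = {1}, T = ∅; then 1 ∈ (T ∩ Y) ∪ Y but 1 ∉ (S ∩ T) ∩ (T ∖ Y).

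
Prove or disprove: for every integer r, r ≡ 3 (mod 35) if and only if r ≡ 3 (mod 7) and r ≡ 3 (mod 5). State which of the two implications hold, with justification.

The biconditional holds.

(⟸) If r ≡ 3 (mod 7) and r ≡ 3 (mod 5), then by the Chinese remainder theorem r ≡ 3 (mod 35). This is exactly r ≡ 3 (mod 35).

(⟹) Suppose r ≡ 3 (mod 35); write r = 35j + 3. Since 7 ∣ 35, reducing mod 7 gives r ≡ 3 (mod 7); since 5 ∣ 35, reducing mod 5 gives r ≡ 3 (mod 5).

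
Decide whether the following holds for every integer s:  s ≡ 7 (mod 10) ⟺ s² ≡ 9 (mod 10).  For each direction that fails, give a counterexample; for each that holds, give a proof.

Forward direction. Suppose s ≡ 7 (mod 10). Write s = 10j + 7. Then (10j + 7)² = 100j² + 140j + 49 = 10(10j² + 14j + 4) + 9, so s² ≡ 9 (mod 10).

Converse. This fails: take s = 3. Then 3² = 9 ≡ 9 (mod 10), yet 3 ≡ 3 (mod 10), not 7.

The forward direction holds; the converse fails.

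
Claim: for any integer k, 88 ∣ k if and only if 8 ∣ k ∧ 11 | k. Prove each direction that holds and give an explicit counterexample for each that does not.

(⟸) Suppose 8 ∣ k and 11 ∣ k. Any common multiple of 8 and 11 is a multiple of their lcm; here gcd(8, 11) = 1, so lcm(8, 11) = 8·11 = 88, so 88 ∣ k.

(⟹) If 88 ∣ k, write k = 88q. Since 88 = 11·8, k = 8·(11q), so 8 ∣ k; and since 88 = 8·11, k = 11·(8q), so 11 ∣ k.

Both directions hold.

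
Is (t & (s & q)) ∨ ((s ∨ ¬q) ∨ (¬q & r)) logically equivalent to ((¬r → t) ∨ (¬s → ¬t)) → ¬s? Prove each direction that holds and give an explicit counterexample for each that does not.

(⇒) This fails. Under s = T, t = F, r = F, q = F, the left side is true but the right side is false.

(⇐) This fails. Under s = F, t = F, r = F, q = T, the left side is false but the right side is true.

(⇒) fails and (⇐) fails.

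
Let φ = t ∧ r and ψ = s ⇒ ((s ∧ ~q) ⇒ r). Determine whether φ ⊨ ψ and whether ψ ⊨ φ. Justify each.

Not equivalent: only (⇒) holds.

(⇒) Assume the antecedent. If q is true, s ⇒ ((s ∧ ~q) ⇒ r) reduces to true regardless of the other variables. If q is false, the antecedent forces (q = F, t = T, r = T, s = F) or (q = F, t = T, r = T, s = T), and s ⇒ ((s ∧ ~q) ⇒ r) holds there. Either way s ⇒ ((s ∧ ~q) ⇒ r) holds.

(⇐) This fails. Under q = F, t = F, r = F, s = F, the left side is false but the right side is true.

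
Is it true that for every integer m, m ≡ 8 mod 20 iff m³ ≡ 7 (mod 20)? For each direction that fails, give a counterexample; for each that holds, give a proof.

Forward direction. This fails: take m = 8. Then 8 ≡ 8 (mod 20), but 8³ = 512 ≡ 12 (mod 20), not 7.

Converse. This fails: take m = 3. Then 3³ = 27 ≡ 7 (mod 20), yet 3 ≡ 3 (mod 20), not 8.

(⇒) fails and (⇐) fails.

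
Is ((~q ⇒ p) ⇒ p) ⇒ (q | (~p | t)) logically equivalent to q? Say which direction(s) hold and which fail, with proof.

(⇒) fails; (⇐) holds.

(⟹) This fails. Under q = F, p = F, t = F, the left side is true but the right side is false.

(⟸) Assume the antecedent. If q is true, the consequent reduces to true regardless of the other variables. If q is false, the antecedent cannot hold. Either way the consequent holds.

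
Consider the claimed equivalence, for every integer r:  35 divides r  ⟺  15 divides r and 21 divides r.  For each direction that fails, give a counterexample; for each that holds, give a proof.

(⇒) fails; (⇐) holds.

[⇒] This fails: take r = 35. Certainly 35 ∣ 35, but 15 ∤ 35.

[⇐] Suppose 15 ∣ r and 21 ∣ r. Any common multiple of 15 and 21 is a multiple of their lcm; here lcm(15, 21) = 15·21/gcd(15, 21) = 315/3 = 105, so 105 ∣ r. Since 35 ∣ 105, it follows that 35 ∣ r.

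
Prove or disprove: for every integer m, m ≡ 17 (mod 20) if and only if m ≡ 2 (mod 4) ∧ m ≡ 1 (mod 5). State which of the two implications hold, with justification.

Both directions fail.

Forward direction. This fails: m = 17 gives 17 ≡ 17 (mod 20) but 17 ≡ 1 (mod 4), so the conjunction on the right does not hold.

Converse. This fails: m = 6 satisfies both congruences on the right (6 ≡ 2 mod 4 and 6 ≡ 1 mod 5) yet 6 ≡ 6 (mod 20), not 17.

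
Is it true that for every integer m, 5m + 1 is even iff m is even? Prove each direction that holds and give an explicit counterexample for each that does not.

(⇒) fails and (⇐) fails.

Forward direction. This fails: m = 3 gives 5m + 1 = 16, which is even, but 3 is odd, not even.

Converse. This also fails: m = 4 is even, but 5m + 1 = 21 is odd, not even.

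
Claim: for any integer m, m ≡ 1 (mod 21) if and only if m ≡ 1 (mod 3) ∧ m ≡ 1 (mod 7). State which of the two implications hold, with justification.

Both implications hold.

(→) Suppose m ≡ 1 (mod 21); write m = 21j + 1. Since 3 ∣ 21, reducing mod 3 gives m ≡ 1 (mod 3); since 7 ∣ 21, reducing mod 7 gives m ≡ 1 (mod 7).

(←) Conversely, if m ≡ 1 (mod 3) and m ≡ 1 (mod 7), then by the Chinese remainder theorem m ≡ 1 (mod 21). This is exactly m ≡ 1 (mod 21).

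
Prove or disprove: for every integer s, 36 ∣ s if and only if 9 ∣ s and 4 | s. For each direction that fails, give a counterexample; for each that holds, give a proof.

Both implications hold.

Forward direction. If 36 ∣ s, write s = 36q. Since 36 = 4·9, s = 9·(4q), so 9 ∣ s; and since 36 = 9·4, s = 4·(9q), so 4 ∣ s.

Converse. Suppose 9 ∣ s and 4 ∣ s. Any common multiple of 9 and 4 is a multiple of their lcm; here gcd(9, 4) = 1, so lcm(9, 4) = 9·4 = 36, so 36 ∣ s.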